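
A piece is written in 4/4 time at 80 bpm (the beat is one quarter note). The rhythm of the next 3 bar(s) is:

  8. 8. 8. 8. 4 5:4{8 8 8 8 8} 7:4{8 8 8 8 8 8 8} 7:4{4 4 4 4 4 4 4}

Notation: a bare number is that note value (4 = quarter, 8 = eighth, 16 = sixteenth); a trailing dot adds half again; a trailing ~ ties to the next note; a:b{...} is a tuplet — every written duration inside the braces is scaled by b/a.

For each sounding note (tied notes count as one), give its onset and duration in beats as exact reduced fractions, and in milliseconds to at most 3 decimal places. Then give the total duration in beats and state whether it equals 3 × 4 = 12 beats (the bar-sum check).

1) 0.0ms=0b +562.5ms=3/4b
2) 562.5ms=3/4b +562.5ms=3/4b
3) 1125.0ms=3/2b +562.5ms=3/4b
4) 1687.5ms=9/4b +562.5ms=3/4b
5) 2250.0ms=3b +750.0ms=1b
6) 3000.0ms=4b +300.0ms=2/5b
7) 3300.0ms=22/5b +300.0ms=2/5b
8) 3600.0ms=24/5b +300.0ms=2/5b
9) 3900.0ms=26/5b +300.0ms=2/5b
10) 4200.0ms=28/5b +300.0ms=2/5b
11) 4500.0ms=6b +214.286ms=2/7b
12) 4714.286ms=44/7b +214.286ms=2/7b
13) 4928.571ms=46/7b +214.286ms=2/7b
14) 5142.857ms=48/7b +214.286ms=2/7b
15) 5357.143ms=50/7b +214.286ms=2/7b
16) 5571.429ms=52/7b +214.286ms=2/7b
17) 5785.714ms=54/7b +214.286ms=2/7b
18) 6000.0ms=8b +428.571ms=4/7b
19) 6428.571ms=60/7b +428.571ms=4/7b
20) 6857.143ms=64/7b +428.571ms=4/7b
21) 7285.714ms=68/7b +428.571ms=4/7b
22) 7714.286ms=72/7b +428.571ms=4/7b
23) 8142.857ms=76/7b +428.571ms=4/7b
24) 8571.429ms=80/7b +428.571ms=4/7b
Σ=12b of 12 (80bpm 4/4) — PASS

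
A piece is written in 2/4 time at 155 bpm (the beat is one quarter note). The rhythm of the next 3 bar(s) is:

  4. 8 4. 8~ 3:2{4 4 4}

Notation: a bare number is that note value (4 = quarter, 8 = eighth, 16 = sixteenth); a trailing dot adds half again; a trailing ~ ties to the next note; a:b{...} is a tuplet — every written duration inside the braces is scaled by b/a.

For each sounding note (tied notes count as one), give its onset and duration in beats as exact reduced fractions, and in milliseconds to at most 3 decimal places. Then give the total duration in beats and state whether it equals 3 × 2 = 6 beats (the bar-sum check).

1) 0.0ms=0b +580.645ms=3/2b
2) 580.645ms=3/2b +193.548ms=1/2b
3) 774.194ms=2b +580.645ms=3/2b
4) 1354.839ms=7/2b +451.613ms=7/6b
5) 1806.452ms=14/3b +258.065ms=2/3b
6) 2064.516ms=16/3b +258.065ms=2/3b
Σ=6b of 6 (155bpm 2/4) — PASS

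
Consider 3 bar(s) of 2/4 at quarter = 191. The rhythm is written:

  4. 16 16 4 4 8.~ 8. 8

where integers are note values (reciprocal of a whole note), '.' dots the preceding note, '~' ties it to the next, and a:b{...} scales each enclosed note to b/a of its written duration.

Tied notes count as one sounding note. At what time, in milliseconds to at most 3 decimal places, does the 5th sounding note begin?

note 5 onset = 3b = 942.408ms

1. 0.0ms @ 0 + 471.204ms (3/2)
2. 471.204ms @ 3/2 + 78.534ms (1/4)
3. 549.738ms @ 7/4 + 78.534ms (1/4)
4. 628.272ms @ 2 + 314.136ms (1)
5. 942.408ms @ 3 + 314.136ms (1)
6. 1256.545ms @ 4 + 471.204ms (3/2)
7. 1727.749ms @ 11/2 + 157.068ms (1/2)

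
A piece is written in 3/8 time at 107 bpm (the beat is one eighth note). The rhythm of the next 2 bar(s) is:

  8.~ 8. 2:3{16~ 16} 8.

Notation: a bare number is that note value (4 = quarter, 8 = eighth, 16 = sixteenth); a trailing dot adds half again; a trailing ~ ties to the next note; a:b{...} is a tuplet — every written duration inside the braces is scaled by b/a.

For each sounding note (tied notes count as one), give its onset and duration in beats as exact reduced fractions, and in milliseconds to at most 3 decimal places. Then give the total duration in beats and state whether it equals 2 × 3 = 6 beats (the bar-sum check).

1) 0.0ms=0b +1682.243ms=3b
2) 1682.243ms=3b +841.121ms=3/2b
3) 2523.364ms=9/2b +841.121ms=3/2b
Σ=6b of 6 (107bpm 3/8) — PASS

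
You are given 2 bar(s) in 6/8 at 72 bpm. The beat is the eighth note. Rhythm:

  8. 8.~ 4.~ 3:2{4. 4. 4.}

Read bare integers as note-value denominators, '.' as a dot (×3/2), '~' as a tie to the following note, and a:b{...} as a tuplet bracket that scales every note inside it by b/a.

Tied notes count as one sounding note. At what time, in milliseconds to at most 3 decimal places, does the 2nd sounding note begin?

note 2 onset = 3/2b = 1250.0ms

1. 0.0ms @ 0 + 1250.0ms (3/2)
2. 1250.0ms @ 3/2 + 5416.667ms (13/2)
3. 6666.667ms @ 8 + 1666.667ms (2)
4. 8333.333ms @ 10 + 1666.667ms (2)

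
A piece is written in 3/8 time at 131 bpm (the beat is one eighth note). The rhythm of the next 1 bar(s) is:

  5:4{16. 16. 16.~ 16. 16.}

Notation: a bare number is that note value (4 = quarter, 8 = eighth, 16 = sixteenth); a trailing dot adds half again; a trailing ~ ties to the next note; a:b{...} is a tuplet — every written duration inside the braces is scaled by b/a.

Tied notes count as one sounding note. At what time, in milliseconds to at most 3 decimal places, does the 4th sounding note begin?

note 4 onset = 12/5b = 1099.237ms

1. 0.0ms @ 0 + 274.809ms (3/5)
2. 274.809ms @ 3/5 + 274.809ms (3/5)
3. 549.618ms @ 6/5 + 549.618ms (6/5)
4. 1099.237ms @ 12/5 + 274.809ms (3/5)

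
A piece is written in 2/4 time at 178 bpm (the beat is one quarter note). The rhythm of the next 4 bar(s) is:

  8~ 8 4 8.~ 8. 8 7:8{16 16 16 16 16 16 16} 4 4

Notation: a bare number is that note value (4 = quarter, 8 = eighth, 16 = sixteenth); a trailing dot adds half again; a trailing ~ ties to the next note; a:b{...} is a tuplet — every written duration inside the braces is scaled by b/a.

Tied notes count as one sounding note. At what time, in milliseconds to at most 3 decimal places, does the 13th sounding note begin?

note 13 onset = 7b = 2359.551ms

1. 0.0ms @ 0 + 337.079ms (1)
2. 337.079ms @ 1 + 337.079ms (1)
3. 674.157ms @ 2 + 505.618ms (3/2)
4. 1179.775ms @ 7/2 + 168.539ms (1/2)
5. 1348.315ms @ 4 + 96.308ms (2/7)
6. 1444.623ms @ 30/7 + 96.308ms (2/7)
7. 1540.931ms @ 32/7 + 96.308ms (2/7)
8. 1637.239ms @ 34/7 + 96.308ms (2/7)
9. 1733.547ms @ 36/7 + 96.308ms (2/7)
10. 1829.856ms @ 38/7 + 96.308ms (2/7)
11. 1926.164ms @ 40/7 + 96.308ms (2/7)
12. 2022.472ms @ 6 + 337.079ms (1)
13. 2359.551ms @ 7 + 337.079ms (1)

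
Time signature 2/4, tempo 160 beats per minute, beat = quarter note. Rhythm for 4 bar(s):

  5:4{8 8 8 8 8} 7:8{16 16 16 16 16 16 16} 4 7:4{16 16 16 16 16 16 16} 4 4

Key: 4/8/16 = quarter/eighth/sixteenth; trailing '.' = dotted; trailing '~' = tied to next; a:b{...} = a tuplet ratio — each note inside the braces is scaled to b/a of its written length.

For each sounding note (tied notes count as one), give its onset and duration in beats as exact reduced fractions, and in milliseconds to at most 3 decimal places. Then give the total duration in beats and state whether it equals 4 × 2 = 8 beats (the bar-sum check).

1) 0.0ms=0b +150.0ms=2/5b
2) 150.0ms=2/5b +150.0ms=2/5b
3) 300.0ms=4/5b +150.0ms=2/5b
4) 450.0ms=6/5b +150.0ms=2/5b
5) 600.0ms=8/5b +150.0ms=2/5b
6) 750.0ms=2b +107.143ms=2/7b
7) 857.143ms=16/7b +107.143ms=2/7b
8) 964.286ms=18/7b +107.143ms=2/7b
9) 1071.429ms=20/7b +107.143ms=2/7b
10) 1178.571ms=22/7b +107.143ms=2/7b
11) 1285.714ms=24/7b +107.143ms=2/7b
12) 1392.857ms=26/7b +107.143ms=2/7b
13) 1500.0ms=4b +375.0ms=1b
14) 1875.0ms=5b +53.571ms=1/7b
15) 1928.571ms=36/7b +53.571ms=1/7b
16) 1982.143ms=37/7b +53.571ms=1/7b
17) 2035.714ms=38/7b +53.571ms=1/7b
18) 2089.286ms=39/7b +53.571ms=1/7b
19) 2142.857ms=40/7b +53.571ms=1/7b
20) 2196.429ms=41/7b +53.571ms=1/7b
21) 2250.0ms=6b +375.0ms=1b
22) 2625.0ms=7b +375.0ms=1b
Σ=8b of 8 (160bpm 2/4) — PASS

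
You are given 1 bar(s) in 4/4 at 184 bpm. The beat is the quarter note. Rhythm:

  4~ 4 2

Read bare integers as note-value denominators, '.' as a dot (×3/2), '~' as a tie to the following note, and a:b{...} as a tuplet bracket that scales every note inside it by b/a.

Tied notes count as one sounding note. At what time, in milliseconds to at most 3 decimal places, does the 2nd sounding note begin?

1. 0.0ms @ 0 + 652.174ms (2)
2. 652.174ms @ 2 + 652.174ms (2)

note 2 onset = 2b = 652.174ms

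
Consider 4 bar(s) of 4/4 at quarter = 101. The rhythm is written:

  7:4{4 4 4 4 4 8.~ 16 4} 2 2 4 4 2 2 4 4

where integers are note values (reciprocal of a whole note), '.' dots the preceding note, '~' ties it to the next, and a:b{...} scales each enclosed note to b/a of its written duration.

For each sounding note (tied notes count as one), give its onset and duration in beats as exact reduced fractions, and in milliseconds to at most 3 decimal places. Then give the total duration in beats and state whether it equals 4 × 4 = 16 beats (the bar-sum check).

1) 0.0ms=0b +339.463ms=4/7b
2) 339.463ms=4/7b +339.463ms=4/7b
3) 678.925ms=8/7b +339.463ms=4/7b
4) 1018.388ms=12/7b +339.463ms=4/7b
5) 1357.85ms=16/7b +339.463ms=4/7b
6) 1697.313ms=20/7b +339.463ms=4/7b
7) 2036.775ms=24/7b +339.463ms=4/7b
8) 2376.238ms=4b +1188.119ms=2b
9) 3564.356ms=6b +1188.119ms=2b
10) 4752.475ms=8b +594.059ms=1b
11) 5346.535ms=9b +594.059ms=1b
12) 5940.594ms=10b +1188.119ms=2b
13) 7128.713ms=12b +1188.119ms=2b
14) 8316.832ms=14b +594.059ms=1b
15) 8910.891ms=15b +594.059ms=1b
Σ=16b of 16 (101bpm 4/4) — PASS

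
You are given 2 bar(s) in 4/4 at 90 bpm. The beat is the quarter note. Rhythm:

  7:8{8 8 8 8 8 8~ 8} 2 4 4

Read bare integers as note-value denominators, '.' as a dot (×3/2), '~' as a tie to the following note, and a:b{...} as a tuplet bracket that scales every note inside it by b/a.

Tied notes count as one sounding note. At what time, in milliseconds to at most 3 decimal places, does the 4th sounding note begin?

1. 0.0ms @ 0 + 380.952ms (4/7)
2. 380.952ms @ 4/7 + 380.952ms (4/7)
3. 761.905ms @ 8/7 + 380.952ms (4/7)
4. 1142.857ms @ 12/7 + 380.952ms (4/7)
5. 1523.81ms @ 16/7 + 380.952ms (4/7)
6. 1904.762ms @ 20/7 + 761.905ms (8/7)
7. 2666.667ms @ 4 + 1333.333ms (2)
8. 4000.0ms @ 6 + 666.667ms (1)
9. 4666.667ms @ 7 + 666.667ms (1)

note 4 onset = 12/7b = 1142.857ms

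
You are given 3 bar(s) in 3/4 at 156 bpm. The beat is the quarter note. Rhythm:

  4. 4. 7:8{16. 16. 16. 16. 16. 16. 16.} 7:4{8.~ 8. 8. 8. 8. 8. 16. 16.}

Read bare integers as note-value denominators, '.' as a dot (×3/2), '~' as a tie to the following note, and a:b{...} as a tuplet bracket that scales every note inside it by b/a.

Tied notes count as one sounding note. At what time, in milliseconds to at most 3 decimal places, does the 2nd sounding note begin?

1. 0.0ms @ 0 + 576.923ms (3/2)
2. 576.923ms @ 3/2 + 576.923ms (3/2)
3. 1153.846ms @ 3 + 164.835ms (3/7)
4. 1318.681ms @ 24/7 + 164.835ms (3/7)
5. 1483.516ms @ 27/7 + 164.835ms (3/7)
6. 1648.352ms @ 30/7 + 164.835ms (3/7)
7. 1813.187ms @ 33/7 + 164.835ms (3/7)
8. 1978.022ms @ 36/7 + 164.835ms (3/7)
9. 2142.857ms @ 39/7 + 164.835ms (3/7)
10. 2307.692ms @ 6 + 329.67ms (6/7)
11. 2637.363ms @ 48/7 + 164.835ms (3/7)
12. 2802.198ms @ 51/7 + 164.835ms (3/7)
13. 2967.033ms @ 54/7 + 164.835ms (3/7)
14. 3131.868ms @ 57/7 + 164.835ms (3/7)
15. 3296.703ms @ 60/7 + 82.418ms (3/14)
16. 3379.121ms @ 123/14 + 82.418ms (3/14)

note 2 onset = 3/2b = 576.923ms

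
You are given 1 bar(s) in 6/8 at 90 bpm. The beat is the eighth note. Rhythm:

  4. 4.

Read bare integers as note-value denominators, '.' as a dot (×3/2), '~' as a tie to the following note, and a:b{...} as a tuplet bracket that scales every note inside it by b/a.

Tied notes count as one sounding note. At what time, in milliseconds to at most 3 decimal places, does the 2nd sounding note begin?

note 2 onset = 3b = 2000.0ms

1. 0.0ms @ 0 + 2000.0ms (3)
2. 2000.0ms @ 3 + 2000.0ms (3)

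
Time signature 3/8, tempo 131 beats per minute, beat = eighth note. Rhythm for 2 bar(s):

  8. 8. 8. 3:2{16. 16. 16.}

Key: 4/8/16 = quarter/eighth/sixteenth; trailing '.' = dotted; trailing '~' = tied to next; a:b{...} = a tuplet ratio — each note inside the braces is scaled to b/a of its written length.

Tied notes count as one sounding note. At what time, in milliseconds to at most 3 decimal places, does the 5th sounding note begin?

1. 0.0ms @ 0 + 687.023ms (3/2)
2. 687.023ms @ 3/2 + 687.023ms (3/2)
3. 1374.046ms @ 3 + 687.023ms (3/2)
4. 2061.069ms @ 9/2 + 229.008ms (1/2)
5. 2290.076ms @ 5 + 229.008ms (1/2)
6. 2519.084ms @ 11/2 + 229.008ms (1/2)

note 5 onset = 5b = 2290.076ms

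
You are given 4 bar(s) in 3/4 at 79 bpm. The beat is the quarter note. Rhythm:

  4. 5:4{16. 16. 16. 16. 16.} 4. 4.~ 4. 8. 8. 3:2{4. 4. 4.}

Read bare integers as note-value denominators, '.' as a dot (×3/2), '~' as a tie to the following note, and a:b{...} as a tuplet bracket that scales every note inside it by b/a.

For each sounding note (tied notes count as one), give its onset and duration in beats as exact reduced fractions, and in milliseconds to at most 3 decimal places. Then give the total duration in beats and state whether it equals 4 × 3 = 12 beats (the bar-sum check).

1) 0.0ms=0b +1139.241ms=3/2b
2) 1139.241ms=3/2b +227.848ms=3/10b
3) 1367.089ms=9/5b +227.848ms=3/10b
4) 1594.937ms=21/10b +227.848ms=3/10b
5) 1822.785ms=12/5b +227.848ms=3/10b
6) 2050.633ms=27/10b +227.848ms=3/10b
7) 2278.481ms=3b +1139.241ms=3/2b
8) 3417.722ms=9/2b +2278.481ms=3b
9) 5696.203ms=15/2b +569.62ms=3/4b
10) 6265.823ms=33/4b +569.62ms=3/4b
11) 6835.443ms=9b +759.494ms=1b
12) 7594.937ms=10b +759.494ms=1b
13) 8354.43ms=11b +759.494ms=1b
Σ=12b of 12 (79bpm 3/4) — PASS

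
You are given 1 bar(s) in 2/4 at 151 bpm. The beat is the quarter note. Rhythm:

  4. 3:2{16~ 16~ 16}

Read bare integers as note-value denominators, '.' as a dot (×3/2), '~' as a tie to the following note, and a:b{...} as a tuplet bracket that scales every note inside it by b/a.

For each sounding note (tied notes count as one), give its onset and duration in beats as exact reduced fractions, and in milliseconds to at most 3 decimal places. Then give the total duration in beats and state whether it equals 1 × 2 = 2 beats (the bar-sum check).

1) 0.0ms=0b +596.026ms=3/2b
2) 596.026ms=3/2b +198.675ms=1/2b
Σ=2b of 2 (151bpm 2/4) — PASS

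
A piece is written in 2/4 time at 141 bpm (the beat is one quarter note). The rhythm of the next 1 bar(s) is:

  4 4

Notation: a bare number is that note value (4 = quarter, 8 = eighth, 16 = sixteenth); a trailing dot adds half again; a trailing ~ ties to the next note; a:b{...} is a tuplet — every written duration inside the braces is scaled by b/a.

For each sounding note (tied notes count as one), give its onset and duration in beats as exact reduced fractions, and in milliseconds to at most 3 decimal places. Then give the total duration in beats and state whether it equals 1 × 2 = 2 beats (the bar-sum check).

1) 0.0ms=0b +425.532ms=1b
2) 425.532ms=1b +425.532ms=1b
Σ=2b of 2 (141bpm 2/4) — PASS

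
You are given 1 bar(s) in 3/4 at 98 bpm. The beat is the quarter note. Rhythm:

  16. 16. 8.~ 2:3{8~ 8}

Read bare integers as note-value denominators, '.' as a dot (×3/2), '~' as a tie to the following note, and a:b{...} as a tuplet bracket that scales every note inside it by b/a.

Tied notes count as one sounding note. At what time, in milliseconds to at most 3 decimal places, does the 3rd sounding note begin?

note 3 onset = 3/4b = 459.184ms

1. 0.0ms @ 0 + 229.592ms (3/8)
2. 229.592ms @ 3/8 + 229.592ms (3/8)
3. 459.184ms @ 3/4 + 1377.551ms (9/4)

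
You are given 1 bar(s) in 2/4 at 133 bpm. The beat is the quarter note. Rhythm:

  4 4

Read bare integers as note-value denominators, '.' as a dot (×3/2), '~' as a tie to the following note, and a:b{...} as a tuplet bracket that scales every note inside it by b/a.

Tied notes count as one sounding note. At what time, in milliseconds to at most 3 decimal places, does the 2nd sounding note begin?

note 2 onset = 1b = 451.128ms

1. 0.0ms @ 0 + 451.128ms (1)
2. 451.128ms @ 1 + 451.128ms (1)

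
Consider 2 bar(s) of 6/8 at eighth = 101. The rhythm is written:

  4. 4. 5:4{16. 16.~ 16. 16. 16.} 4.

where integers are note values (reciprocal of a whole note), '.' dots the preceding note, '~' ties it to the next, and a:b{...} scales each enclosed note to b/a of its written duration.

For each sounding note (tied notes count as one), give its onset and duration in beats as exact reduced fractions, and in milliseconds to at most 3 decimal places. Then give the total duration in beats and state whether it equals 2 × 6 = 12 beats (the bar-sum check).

1) 0.0ms=0b +1782.178ms=3b
2) 1782.178ms=3b +1782.178ms=3b
3) 3564.356ms=6b +356.436ms=3/5b
4) 3920.792ms=33/5b +712.871ms=6/5b
5) 4633.663ms=39/5b +356.436ms=3/5b
6) 4990.099ms=42/5b +356.436ms=3/5b
7) 5346.535ms=9b +1782.178ms=3b
Σ=12b of 12 (101bpm 6/8) — PASS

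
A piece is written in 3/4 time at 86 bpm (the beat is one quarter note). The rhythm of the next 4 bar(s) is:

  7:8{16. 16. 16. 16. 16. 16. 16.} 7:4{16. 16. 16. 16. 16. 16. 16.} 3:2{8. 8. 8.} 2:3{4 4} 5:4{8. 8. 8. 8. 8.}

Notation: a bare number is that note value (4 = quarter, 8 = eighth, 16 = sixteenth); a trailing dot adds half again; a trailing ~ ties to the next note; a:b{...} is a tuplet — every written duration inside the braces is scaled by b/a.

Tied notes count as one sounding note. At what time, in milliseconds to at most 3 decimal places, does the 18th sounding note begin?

note 18 onset = 6b = 4186.047ms

1. 0.0ms @ 0 + 299.003ms (3/7)
2. 299.003ms @ 3/7 + 299.003ms (3/7)
3. 598.007ms @ 6/7 + 299.003ms (3/7)
4. 897.01ms @ 9/7 + 299.003ms (3/7)
5. 1196.013ms @ 12/7 + 299.003ms (3/7)
6. 1495.017ms @ 15/7 + 299.003ms (3/7)
7. 1794.02ms @ 18/7 + 299.003ms (3/7)
8. 2093.023ms @ 3 + 149.502ms (3/14)
9. 2242.525ms @ 45/14 + 149.502ms (3/14)
10. 2392.027ms @ 24/7 + 149.502ms (3/14)
11. 2541.528ms @ 51/14 + 149.502ms (3/14)
12. 2691.03ms @ 27/7 + 149.502ms (3/14)
13. 2840.532ms @ 57/14 + 149.502ms (3/14)
14. 2990.033ms @ 30/7 + 149.502ms (3/14)
15. 3139.535ms @ 9/2 + 348.837ms (1/2)
16. 3488.372ms @ 5 + 348.837ms (1/2)
17. 3837.209ms @ 11/2 + 348.837ms (1/2)
18. 4186.047ms @ 6 + 1046.512ms (3/2)
19. 5232.558ms @ 15/2 + 1046.512ms (3/2)
20. 6279.07ms @ 9 + 418.605ms (3/5)
21. 6697.674ms @ 48/5 + 418.605ms (3/5)
22. 7116.279ms @ 51/5 + 418.605ms (3/5)
23. 7534.884ms @ 54/5 + 418.605ms (3/5)
24. 7953.488ms @ 57/5 + 418.605ms (3/5)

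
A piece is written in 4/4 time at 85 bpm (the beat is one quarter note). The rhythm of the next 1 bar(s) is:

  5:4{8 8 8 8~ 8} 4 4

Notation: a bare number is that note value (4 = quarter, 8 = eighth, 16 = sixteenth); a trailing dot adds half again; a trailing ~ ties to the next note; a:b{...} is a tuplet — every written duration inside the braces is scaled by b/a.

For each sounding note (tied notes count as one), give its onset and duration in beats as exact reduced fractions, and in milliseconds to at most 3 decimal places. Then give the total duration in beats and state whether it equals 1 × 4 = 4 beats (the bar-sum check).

1) 0.0ms=0b +282.353ms=2/5b
2) 282.353ms=2/5b +282.353ms=2/5b
3) 564.706ms=4/5b +282.353ms=2/5b
4) 847.059ms=6/5b +564.706ms=4/5b
5) 1411.765ms=2b +705.882ms=1b
6) 2117.647ms=3b +705.882ms=1b
Σ=4b of 4 (85bpm 4/4) — PASS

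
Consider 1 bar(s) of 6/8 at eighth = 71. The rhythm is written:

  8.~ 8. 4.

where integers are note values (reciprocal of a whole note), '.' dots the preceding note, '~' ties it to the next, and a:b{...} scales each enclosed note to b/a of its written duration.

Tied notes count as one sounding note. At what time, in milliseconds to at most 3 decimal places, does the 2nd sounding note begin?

note 2 onset = 3b = 2535.211ms

1. 0.0ms @ 0 + 2535.211ms (3)
2. 2535.211ms @ 3 + 2535.211ms (3)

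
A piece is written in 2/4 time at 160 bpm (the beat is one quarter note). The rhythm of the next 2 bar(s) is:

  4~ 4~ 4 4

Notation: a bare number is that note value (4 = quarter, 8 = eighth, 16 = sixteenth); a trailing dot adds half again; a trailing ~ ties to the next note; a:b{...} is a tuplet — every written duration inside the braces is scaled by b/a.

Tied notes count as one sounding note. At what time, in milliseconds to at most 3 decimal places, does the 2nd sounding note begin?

note 2 onset = 3b = 1125.0ms

1. 0.0ms @ 0 + 1125.0ms (3)
2. 1125.0ms @ 3 + 375.0ms (1)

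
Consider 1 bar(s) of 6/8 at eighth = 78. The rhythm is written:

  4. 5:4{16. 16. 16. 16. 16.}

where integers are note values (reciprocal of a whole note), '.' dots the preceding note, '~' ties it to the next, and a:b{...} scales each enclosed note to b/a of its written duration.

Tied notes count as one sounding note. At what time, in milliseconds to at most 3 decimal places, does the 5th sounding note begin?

1. 0.0ms @ 0 + 2307.692ms (3)
2. 2307.692ms @ 3 + 461.538ms (3/5)
3. 2769.231ms @ 18/5 + 461.538ms (3/5)
4. 3230.769ms @ 21/5 + 461.538ms (3/5)
5. 3692.308ms @ 24/5 + 461.538ms (3/5)
6. 4153.846ms @ 27/5 + 461.538ms (3/5)

note 5 onset = 24/5b = 3692.308ms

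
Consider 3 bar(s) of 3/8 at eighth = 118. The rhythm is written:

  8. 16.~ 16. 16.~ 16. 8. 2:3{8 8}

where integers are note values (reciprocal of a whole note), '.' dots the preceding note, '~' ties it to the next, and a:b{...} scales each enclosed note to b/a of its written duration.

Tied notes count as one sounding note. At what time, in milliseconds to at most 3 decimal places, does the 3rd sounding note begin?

note 3 onset = 3b = 1525.424ms

1. 0.0ms @ 0 + 762.712ms (3/2)
2. 762.712ms @ 3/2 + 762.712ms (3/2)
3. 1525.424ms @ 3 + 762.712ms (3/2)
4. 2288.136ms @ 9/2 + 762.712ms (3/2)
5. 3050.847ms @ 6 + 762.712ms (3/2)
6. 3813.559ms @ 15/2 + 762.712ms (3/2)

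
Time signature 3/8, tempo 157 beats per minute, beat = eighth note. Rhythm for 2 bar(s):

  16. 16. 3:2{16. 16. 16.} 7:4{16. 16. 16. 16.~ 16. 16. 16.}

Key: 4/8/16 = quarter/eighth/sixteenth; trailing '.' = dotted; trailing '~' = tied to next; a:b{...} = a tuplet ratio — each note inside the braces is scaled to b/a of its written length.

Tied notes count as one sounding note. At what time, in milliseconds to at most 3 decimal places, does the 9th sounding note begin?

note 9 onset = 30/7b = 1637.853ms

1. 0.0ms @ 0 + 286.624ms (3/4)
2. 286.624ms @ 3/4 + 286.624ms (3/4)
3. 573.248ms @ 3/2 + 191.083ms (1/2)
4. 764.331ms @ 2 + 191.083ms (1/2)
5. 955.414ms @ 5/2 + 191.083ms (1/2)
6. 1146.497ms @ 3 + 163.785ms (3/7)
7. 1310.282ms @ 24/7 + 163.785ms (3/7)
8. 1474.067ms @ 27/7 + 163.785ms (3/7)
9. 1637.853ms @ 30/7 + 327.571ms (6/7)
10. 1965.423ms @ 36/7 + 163.785ms (3/7)
11. 2129.208ms @ 39/7 + 163.785ms (3/7)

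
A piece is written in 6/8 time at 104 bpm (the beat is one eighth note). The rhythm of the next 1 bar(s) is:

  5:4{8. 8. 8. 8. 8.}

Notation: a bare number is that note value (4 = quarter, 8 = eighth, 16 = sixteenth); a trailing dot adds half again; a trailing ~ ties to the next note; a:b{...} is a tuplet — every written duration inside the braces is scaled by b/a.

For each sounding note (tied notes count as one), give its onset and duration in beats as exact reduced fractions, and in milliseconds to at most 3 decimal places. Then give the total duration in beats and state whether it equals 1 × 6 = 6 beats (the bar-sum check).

1) 0.0ms=0b +692.308ms=6/5b
2) 692.308ms=6/5b +692.308ms=6/5b
3) 1384.615ms=12/5b +692.308ms=6/5b
4) 2076.923ms=18/5b +692.308ms=6/5b
5) 2769.231ms=24/5b +692.308ms=6/5b
Σ=6b of 6 (104bpm 6/8) — PASS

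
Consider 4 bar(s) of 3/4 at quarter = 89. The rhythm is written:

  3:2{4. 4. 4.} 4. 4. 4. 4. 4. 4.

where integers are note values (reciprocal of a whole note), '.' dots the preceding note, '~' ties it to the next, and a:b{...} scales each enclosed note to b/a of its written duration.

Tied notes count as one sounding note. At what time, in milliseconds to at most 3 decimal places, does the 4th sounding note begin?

note 4 onset = 3b = 2022.472ms

1. 0.0ms @ 0 + 674.157ms (1)
2. 674.157ms @ 1 + 674.157ms (1)
3. 1348.315ms @ 2 + 674.157ms (1)
4. 2022.472ms @ 3 + 1011.236ms (3/2)
5. 3033.708ms @ 9/2 + 1011.236ms (3/2)
6. 4044.944ms @ 6 + 1011.236ms (3/2)
7. 5056.18ms @ 15/2 + 1011.236ms (3/2)
8. 6067.416ms @ 9 + 1011.236ms (3/2)
9. 7078.652ms @ 21/2 + 1011.236ms (3/2)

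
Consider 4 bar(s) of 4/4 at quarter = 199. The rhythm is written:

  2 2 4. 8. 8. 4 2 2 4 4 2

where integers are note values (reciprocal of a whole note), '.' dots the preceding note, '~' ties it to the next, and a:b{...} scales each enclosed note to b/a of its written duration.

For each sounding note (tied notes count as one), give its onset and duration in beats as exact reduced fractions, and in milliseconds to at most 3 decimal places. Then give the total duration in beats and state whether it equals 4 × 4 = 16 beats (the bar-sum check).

1) 0.0ms=0b +603.015ms=2b
2) 603.015ms=2b +603.015ms=2b
3) 1206.03ms=4b +452.261ms=3/2b
4) 1658.291ms=11/2b +226.131ms=3/4b
5) 1884.422ms=25/4b +226.131ms=3/4b
6) 2110.553ms=7b +301.508ms=1b
7) 2412.06ms=8b +603.015ms=2b
8) 3015.075ms=10b +603.015ms=2b
9) 3618.09ms=12b +301.508ms=1b
10) 3919.598ms=13b +301.508ms=1b
11) 4221.106ms=14b +603.015ms=2b
Σ=16b of 16 (199bpm 4/4) — PASS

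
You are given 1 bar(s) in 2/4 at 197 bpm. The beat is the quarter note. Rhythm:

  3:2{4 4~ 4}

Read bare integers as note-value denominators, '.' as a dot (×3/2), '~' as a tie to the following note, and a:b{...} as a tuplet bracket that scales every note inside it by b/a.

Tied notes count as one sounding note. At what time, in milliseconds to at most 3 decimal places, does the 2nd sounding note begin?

note 2 onset = 2/3b = 203.046ms

1. 0.0ms @ 0 + 203.046ms (2/3)
2. 203.046ms @ 2/3 + 406.091ms (4/3)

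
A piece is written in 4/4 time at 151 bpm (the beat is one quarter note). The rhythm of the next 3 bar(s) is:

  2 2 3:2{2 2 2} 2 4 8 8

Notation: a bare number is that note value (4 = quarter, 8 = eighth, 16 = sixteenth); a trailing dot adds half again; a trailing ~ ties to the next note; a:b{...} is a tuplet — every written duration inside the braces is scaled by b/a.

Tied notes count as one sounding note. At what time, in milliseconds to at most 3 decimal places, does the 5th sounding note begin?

note 5 onset = 20/3b = 2649.007ms

1. 0.0ms @ 0 + 794.702ms (2)
2. 794.702ms @ 2 + 794.702ms (2)
3. 1589.404ms @ 4 + 529.801ms (4/3)
4. 2119.205ms @ 16/3 + 529.801ms (4/3)
5. 2649.007ms @ 20/3 + 529.801ms (4/3)
6. 3178.808ms @ 8 + 794.702ms (2)
7. 3973.51ms @ 10 + 397.351ms (1)
8. 4370.861ms @ 11 + 198.675ms (1/2)
9. 4569.536ms @ 23/2 + 198.675ms (1/2)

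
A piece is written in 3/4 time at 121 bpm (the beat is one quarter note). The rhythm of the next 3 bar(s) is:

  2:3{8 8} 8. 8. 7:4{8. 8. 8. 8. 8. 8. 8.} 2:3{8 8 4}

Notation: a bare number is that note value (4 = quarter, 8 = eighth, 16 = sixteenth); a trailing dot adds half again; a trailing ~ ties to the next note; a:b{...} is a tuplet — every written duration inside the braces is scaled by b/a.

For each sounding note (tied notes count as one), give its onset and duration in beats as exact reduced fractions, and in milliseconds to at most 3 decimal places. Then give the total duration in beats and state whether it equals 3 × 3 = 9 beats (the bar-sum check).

1) 0.0ms=0b +371.901ms=3/4b
2) 371.901ms=3/4b +371.901ms=3/4b
3) 743.802ms=3/2b +371.901ms=3/4b
4) 1115.702ms=9/4b +371.901ms=3/4b
5) 1487.603ms=3b +212.515ms=3/7b
6) 1700.118ms=24/7b +212.515ms=3/7b
7) 1912.633ms=27/7b +212.515ms=3/7b
8) 2125.148ms=30/7b +212.515ms=3/7b
9) 2337.662ms=33/7b +212.515ms=3/7b
10) 2550.177ms=36/7b +212.515ms=3/7b
11) 2762.692ms=39/7b +212.515ms=3/7b
12) 2975.207ms=6b +371.901ms=3/4b
13) 3347.107ms=27/4b +371.901ms=3/4b
14) 3719.008ms=15/2b +743.802ms=3/2b
Σ=9b of 9 (121bpm 3/4) — PASS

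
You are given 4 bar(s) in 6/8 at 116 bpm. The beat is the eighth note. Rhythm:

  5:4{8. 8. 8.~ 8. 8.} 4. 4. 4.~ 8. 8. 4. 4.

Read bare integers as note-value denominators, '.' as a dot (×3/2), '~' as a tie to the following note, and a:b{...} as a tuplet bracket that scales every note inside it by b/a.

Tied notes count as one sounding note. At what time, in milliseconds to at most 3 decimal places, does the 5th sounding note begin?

note 5 onset = 6b = 3103.448ms

1. 0.0ms @ 0 + 620.69ms (6/5)
2. 620.69ms @ 6/5 + 620.69ms (6/5)
3. 1241.379ms @ 12/5 + 1241.379ms (12/5)
4. 2482.759ms @ 24/5 + 620.69ms (6/5)
5. 3103.448ms @ 6 + 1551.724ms (3)
6. 4655.172ms @ 9 + 1551.724ms (3)
7. 6206.897ms @ 12 + 2327.586ms (9/2)
8. 8534.483ms @ 33/2 + 775.862ms (3/2)
9. 9310.345ms @ 18 + 1551.724ms (3)
10. 10862.069ms @ 21 + 1551.724ms (3)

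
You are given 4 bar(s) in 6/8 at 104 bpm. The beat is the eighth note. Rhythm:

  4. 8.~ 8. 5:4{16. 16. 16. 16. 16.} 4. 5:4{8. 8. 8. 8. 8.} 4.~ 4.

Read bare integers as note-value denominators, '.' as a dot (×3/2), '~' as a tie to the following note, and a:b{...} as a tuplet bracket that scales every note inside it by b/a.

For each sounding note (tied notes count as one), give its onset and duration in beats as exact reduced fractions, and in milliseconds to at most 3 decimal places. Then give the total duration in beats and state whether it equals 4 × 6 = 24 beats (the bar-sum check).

1) 0.0ms=0b +1730.769ms=3b
2) 1730.769ms=3b +1730.769ms=3b
3) 3461.538ms=6b +346.154ms=3/5b
4) 3807.692ms=33/5b +346.154ms=3/5b
5) 4153.846ms=36/5b +346.154ms=3/5b
6) 4500.0ms=39/5b +346.154ms=3/5b
7) 4846.154ms=42/5b +346.154ms=3/5b
8) 5192.308ms=9b +1730.769ms=3b
9) 6923.077ms=12b +692.308ms=6/5b
10) 7615.385ms=66/5b +692.308ms=6/5b
11) 8307.692ms=72/5b +692.308ms=6/5b
12) 9000.0ms=78/5b +692.308ms=6/5b
13) 9692.308ms=84/5b +692.308ms=6/5b
14) 10384.615ms=18b +3461.538ms=6b
Σ=24b of 24 (104bpm 6/8) — PASS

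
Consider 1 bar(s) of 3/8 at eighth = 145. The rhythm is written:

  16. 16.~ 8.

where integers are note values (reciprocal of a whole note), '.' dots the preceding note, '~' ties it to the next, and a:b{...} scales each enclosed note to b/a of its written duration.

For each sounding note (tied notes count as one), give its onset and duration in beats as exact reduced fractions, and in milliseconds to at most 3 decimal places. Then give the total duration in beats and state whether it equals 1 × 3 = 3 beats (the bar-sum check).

1) 0.0ms=0b +310.345ms=3/4b
2) 310.345ms=3/4b +931.034ms=9/4b
Σ=3b of 3 (145bpm 3/8) — PASS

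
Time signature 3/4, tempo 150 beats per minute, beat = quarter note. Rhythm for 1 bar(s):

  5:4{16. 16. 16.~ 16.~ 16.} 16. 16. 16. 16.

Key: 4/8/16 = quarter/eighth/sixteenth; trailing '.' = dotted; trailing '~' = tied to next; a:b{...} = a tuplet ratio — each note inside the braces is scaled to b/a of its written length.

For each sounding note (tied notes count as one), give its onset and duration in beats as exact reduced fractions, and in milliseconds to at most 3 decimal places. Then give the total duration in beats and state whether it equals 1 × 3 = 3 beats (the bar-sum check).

1) 0.0ms=0b +120.0ms=3/10b
2) 120.0ms=3/10b +120.0ms=3/10b
3) 240.0ms=3/5b +360.0ms=9/10b
4) 600.0ms=3/2b +150.0ms=3/8b
5) 750.0ms=15/8b +150.0ms=3/8b
6) 900.0ms=9/4b +150.0ms=3/8b
7) 1050.0ms=21/8b +150.0ms=3/8b
Σ=3b of 3 (150bpm 3/4) — PASS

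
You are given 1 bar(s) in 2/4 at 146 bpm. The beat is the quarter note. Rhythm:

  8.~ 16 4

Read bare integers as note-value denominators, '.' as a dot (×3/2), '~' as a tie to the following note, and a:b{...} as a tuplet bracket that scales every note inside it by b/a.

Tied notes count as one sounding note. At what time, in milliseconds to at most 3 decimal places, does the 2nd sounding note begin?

note 2 onset = 1b = 410.959ms

1. 0.0ms @ 0 + 410.959ms (1)
2. 410.959ms @ 1 + 410.959ms (1)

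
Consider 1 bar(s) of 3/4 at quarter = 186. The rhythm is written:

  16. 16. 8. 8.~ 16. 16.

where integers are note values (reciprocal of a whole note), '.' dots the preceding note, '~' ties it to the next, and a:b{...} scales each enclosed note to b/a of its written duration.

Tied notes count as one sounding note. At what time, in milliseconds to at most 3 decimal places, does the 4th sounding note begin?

note 4 onset = 3/2b = 483.871ms

1. 0.0ms @ 0 + 120.968ms (3/8)
2. 120.968ms @ 3/8 + 120.968ms (3/8)
3. 241.935ms @ 3/4 + 241.935ms (3/4)
4. 483.871ms @ 3/2 + 362.903ms (9/8)
5. 846.774ms @ 21/8 + 120.968ms (3/8)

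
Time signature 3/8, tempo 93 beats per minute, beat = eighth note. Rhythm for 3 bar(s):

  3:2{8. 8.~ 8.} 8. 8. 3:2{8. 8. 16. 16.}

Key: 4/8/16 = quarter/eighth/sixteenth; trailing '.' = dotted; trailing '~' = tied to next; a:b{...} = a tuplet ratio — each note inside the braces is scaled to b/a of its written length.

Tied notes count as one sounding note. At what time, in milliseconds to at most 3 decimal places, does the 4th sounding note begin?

1. 0.0ms @ 0 + 645.161ms (1)
2. 645.161ms @ 1 + 1290.323ms (2)
3. 1935.484ms @ 3 + 967.742ms (3/2)
4. 2903.226ms @ 9/2 + 967.742ms (3/2)
5. 3870.968ms @ 6 + 645.161ms (1)
6. 4516.129ms @ 7 + 645.161ms (1)
7. 5161.29ms @ 8 + 322.581ms (1/2)
8. 5483.871ms @ 17/2 + 322.581ms (1/2)

note 4 onset = 9/2b = 2903.226ms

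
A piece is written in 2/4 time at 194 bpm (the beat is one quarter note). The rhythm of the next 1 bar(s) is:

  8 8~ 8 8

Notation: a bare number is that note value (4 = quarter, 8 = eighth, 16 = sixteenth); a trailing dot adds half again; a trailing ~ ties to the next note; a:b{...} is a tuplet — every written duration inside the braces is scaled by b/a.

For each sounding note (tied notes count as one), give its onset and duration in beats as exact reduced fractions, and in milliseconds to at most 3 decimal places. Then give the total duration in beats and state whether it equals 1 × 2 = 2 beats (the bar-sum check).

1) 0.0ms=0b +154.639ms=1/2b
2) 154.639ms=1/2b +309.278ms=1b
3) 463.918ms=3/2b +154.639ms=1/2b
Σ=2b of 2 (194bpm 2/4) — PASS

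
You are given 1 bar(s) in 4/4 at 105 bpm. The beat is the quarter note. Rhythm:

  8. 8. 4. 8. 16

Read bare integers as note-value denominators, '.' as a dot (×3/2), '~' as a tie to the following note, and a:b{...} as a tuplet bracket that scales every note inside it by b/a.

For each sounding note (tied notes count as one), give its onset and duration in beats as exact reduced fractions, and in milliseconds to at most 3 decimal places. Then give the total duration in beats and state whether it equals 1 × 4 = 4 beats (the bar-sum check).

1) 0.0ms=0b +428.571ms=3/4b
2) 428.571ms=3/4b +428.571ms=3/4b
3) 857.143ms=3/2b +857.143ms=3/2b
4) 1714.286ms=3b +428.571ms=3/4b
5) 2142.857ms=15/4b +142.857ms=1/4b
Σ=4b of 4 (105bpm 4/4) — PASS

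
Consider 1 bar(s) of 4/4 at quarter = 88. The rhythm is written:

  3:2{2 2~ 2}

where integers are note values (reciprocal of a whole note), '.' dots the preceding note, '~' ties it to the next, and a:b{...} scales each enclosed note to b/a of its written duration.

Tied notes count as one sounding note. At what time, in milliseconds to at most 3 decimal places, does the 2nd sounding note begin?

note 2 onset = 4/3b = 909.091ms

1. 0.0ms @ 0 + 909.091ms (4/3)
2. 909.091ms @ 4/3 + 1818.182ms (8/3)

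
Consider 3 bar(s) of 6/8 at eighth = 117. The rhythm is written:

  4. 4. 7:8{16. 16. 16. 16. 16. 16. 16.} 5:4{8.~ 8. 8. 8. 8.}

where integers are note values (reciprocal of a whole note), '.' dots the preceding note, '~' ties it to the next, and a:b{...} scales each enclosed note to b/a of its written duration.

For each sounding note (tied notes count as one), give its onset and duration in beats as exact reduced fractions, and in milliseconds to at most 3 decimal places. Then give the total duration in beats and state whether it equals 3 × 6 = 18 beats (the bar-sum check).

1) 0.0ms=0b +1538.462ms=3b
2) 1538.462ms=3b +1538.462ms=3b
3) 3076.923ms=6b +439.56ms=6/7b
4) 3516.484ms=48/7b +439.56ms=6/7b
5) 3956.044ms=54/7b +439.56ms=6/7b
6) 4395.604ms=60/7b +439.56ms=6/7b
7) 4835.165ms=66/7b +439.56ms=6/7b
8) 5274.725ms=72/7b +439.56ms=6/7b
9) 5714.286ms=78/7b +439.56ms=6/7b
10) 6153.846ms=12b +1230.769ms=12/5b
11) 7384.615ms=72/5b +615.385ms=6/5b
12) 8000.0ms=78/5b +615.385ms=6/5b
13) 8615.385ms=84/5b +615.385ms=6/5b
Σ=18b of 18 (117bpm 6/8) — PASS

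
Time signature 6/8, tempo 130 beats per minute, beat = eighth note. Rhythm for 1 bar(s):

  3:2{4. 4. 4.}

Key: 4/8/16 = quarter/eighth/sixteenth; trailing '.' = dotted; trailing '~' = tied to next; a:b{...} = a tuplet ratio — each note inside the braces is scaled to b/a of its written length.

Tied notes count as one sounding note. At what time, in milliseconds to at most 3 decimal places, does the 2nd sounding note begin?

1. 0.0ms @ 0 + 923.077ms (2)
2. 923.077ms @ 2 + 923.077ms (2)
3. 1846.154ms @ 4 + 923.077ms (2)

note 2 onset = 2b = 923.077ms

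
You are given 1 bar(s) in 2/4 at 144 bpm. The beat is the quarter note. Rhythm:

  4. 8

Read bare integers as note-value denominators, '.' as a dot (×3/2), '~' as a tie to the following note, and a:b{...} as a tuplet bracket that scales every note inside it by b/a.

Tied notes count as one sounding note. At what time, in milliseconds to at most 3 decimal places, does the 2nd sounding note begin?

note 2 onset = 3/2b = 625.0ms

1. 0.0ms @ 0 + 625.0ms (3/2)
2. 625.0ms @ 3/2 + 208.333ms (1/2)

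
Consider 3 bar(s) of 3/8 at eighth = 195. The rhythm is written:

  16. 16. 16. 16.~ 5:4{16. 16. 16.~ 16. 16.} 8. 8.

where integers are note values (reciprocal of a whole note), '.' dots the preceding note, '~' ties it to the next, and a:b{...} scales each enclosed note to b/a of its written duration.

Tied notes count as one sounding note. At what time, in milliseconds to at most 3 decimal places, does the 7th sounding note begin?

note 7 onset = 27/5b = 1661.538ms

1. 0.0ms @ 0 + 230.769ms (3/4)
2. 230.769ms @ 3/4 + 230.769ms (3/4)
3. 461.538ms @ 3/2 + 230.769ms (3/4)
4. 692.308ms @ 9/4 + 415.385ms (27/20)
5. 1107.692ms @ 18/5 + 184.615ms (3/5)
6. 1292.308ms @ 21/5 + 369.231ms (6/5)
7. 1661.538ms @ 27/5 + 184.615ms (3/5)
8. 1846.154ms @ 6 + 461.538ms (3/2)
9. 2307.692ms @ 15/2 + 461.538ms (3/2)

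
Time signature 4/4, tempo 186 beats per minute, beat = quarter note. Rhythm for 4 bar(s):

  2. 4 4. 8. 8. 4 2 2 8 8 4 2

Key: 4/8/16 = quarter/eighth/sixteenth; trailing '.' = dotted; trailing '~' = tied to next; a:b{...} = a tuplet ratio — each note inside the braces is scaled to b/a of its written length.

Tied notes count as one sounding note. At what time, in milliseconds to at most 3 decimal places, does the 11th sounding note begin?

note 11 onset = 13b = 4193.548ms

1. 0.0ms @ 0 + 967.742ms (3)
2. 967.742ms @ 3 + 322.581ms (1)
3. 1290.323ms @ 4 + 483.871ms (3/2)
4. 1774.194ms @ 11/2 + 241.935ms (3/4)
5. 2016.129ms @ 25/4 + 241.935ms (3/4)
6. 2258.065ms @ 7 + 322.581ms (1)
7. 2580.645ms @ 8 + 645.161ms (2)
8. 3225.806ms @ 10 + 645.161ms (2)
9. 3870.968ms @ 12 + 161.29ms (1/2)
10. 4032.258ms @ 25/2 + 161.29ms (1/2)
11. 4193.548ms @ 13 + 322.581ms (1)
12. 4516.129ms @ 14 + 645.161ms (2)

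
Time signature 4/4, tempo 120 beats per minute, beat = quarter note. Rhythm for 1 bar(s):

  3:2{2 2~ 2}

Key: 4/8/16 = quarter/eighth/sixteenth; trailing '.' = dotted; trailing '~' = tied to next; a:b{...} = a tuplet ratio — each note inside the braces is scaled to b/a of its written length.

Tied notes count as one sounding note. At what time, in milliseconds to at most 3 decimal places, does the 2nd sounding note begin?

note 2 onset = 4/3b = 666.667ms

1. 0.0ms @ 0 + 666.667ms (4/3)
2. 666.667ms @ 4/3 + 1333.333ms (8/3)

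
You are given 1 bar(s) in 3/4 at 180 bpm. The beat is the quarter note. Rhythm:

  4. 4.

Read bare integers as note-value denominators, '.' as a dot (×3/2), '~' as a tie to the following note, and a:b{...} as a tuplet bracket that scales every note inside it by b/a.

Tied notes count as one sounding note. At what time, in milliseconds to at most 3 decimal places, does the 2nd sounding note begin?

1. 0.0ms @ 0 + 500.0ms (3/2)
2. 500.0ms @ 3/2 + 500.0ms (3/2)

note 2 onset = 3/2b = 500.0ms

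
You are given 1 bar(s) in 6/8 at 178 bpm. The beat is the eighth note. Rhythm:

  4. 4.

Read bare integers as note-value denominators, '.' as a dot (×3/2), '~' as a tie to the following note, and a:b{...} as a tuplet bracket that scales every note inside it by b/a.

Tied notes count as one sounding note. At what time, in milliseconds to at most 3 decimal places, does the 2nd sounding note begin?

1. 0.0ms @ 0 + 1011.236ms (3)
2. 1011.236ms @ 3 + 1011.236ms (3)

note 2 onset = 3b = 1011.236ms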